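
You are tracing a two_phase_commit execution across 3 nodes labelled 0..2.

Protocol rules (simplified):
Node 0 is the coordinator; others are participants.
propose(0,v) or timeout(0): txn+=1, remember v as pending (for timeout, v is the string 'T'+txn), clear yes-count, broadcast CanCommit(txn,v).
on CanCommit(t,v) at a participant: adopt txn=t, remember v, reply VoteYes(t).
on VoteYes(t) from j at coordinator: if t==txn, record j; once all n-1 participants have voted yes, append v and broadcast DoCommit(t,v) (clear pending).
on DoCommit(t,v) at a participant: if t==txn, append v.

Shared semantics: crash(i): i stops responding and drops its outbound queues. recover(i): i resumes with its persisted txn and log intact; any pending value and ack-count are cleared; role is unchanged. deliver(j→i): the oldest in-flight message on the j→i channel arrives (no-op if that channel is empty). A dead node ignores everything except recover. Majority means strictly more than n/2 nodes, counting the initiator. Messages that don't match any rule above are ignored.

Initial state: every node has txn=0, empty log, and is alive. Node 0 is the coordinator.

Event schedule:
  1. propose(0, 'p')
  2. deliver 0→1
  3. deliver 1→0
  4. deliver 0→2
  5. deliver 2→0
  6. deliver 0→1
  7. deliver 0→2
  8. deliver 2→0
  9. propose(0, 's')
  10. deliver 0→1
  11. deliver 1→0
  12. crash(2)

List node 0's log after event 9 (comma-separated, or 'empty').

p

1. propose(0,'p'):  <0:coor t1 ->
2. deliver 0→1:  <1:part t1 ->
3. deliver 1→0:  nop
4. deliver 0→2:  <2:part t1 ->
5. deliver 2→0:  <0:coor t1 p>
6. deliver 0→1:  <1:part t1 p>
7. deliver 0→2:  <2:part t1 p>
8. deliver 2→0:  nop
9. propose(0,'s'):  <0:coor t2 p>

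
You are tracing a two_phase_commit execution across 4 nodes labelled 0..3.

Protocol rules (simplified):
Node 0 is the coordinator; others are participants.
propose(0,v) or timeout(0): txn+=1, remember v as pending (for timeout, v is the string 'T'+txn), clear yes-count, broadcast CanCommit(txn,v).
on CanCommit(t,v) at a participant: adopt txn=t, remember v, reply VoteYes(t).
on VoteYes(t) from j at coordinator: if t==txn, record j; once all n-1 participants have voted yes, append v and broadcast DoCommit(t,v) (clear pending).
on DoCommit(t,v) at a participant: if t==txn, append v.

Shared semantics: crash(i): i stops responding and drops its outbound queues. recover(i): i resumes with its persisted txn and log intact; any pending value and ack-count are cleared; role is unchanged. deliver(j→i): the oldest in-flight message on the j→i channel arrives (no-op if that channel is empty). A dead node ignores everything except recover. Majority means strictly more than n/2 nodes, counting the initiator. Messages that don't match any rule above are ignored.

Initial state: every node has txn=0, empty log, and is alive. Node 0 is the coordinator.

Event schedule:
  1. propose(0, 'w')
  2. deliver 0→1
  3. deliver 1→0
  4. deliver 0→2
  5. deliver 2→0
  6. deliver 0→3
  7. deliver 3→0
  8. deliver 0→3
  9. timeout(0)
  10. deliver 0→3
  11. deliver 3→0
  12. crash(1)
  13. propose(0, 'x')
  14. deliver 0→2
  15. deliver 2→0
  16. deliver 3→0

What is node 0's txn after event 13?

[1] propose(0,'w') → N0(coor t1 [-])
[2] deliver 0→1 → N1(part t1 [-])
[3] deliver 1→0 → ∅
[4] deliver 0→2 → N2(part t1 [-])
[5] deliver 2→0 → ∅
[6] deliver 0→3 → N3(part t1 [-])
[7] deliver 3→0 → N0(coor t1 [w])
[8] deliver 0→3 → N3(part t1 [w])
[9] timeout(0) → N0(coor t2 [w])
[10] deliver 0→3 → N3(part t2 [w])
[11] deliver 3→0 → ∅
[12] crash(1) → N1(✗part t1 [-])
[13] propose(0,'x') → N0(coor t3 [w])

3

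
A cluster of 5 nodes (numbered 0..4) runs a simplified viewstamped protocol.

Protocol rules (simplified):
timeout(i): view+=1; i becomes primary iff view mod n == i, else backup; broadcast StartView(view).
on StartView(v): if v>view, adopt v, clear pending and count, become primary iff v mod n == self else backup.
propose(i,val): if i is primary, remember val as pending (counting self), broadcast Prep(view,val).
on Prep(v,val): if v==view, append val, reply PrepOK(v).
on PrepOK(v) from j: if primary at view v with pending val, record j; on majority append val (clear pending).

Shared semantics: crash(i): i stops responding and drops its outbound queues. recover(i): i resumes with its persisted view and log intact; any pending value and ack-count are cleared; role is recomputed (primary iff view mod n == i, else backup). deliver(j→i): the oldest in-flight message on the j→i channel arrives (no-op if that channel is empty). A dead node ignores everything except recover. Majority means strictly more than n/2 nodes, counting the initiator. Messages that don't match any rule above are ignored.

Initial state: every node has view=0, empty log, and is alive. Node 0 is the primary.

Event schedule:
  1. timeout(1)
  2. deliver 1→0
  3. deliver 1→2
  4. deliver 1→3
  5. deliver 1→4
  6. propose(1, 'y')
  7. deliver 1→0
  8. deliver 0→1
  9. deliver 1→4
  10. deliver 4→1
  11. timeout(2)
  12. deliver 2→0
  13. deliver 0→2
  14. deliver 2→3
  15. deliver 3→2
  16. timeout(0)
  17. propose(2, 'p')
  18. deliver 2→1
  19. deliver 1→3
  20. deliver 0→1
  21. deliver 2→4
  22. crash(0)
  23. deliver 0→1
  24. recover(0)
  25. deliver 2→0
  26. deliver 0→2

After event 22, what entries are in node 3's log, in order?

empty

step 1 timeout(1): 1={prim,v=1,log=-}
step 2 deliver 1→0: 0={back,v=1,log=-}
step 3 deliver 1→2: 2={back,v=1,log=-}
step 4 deliver 1→3: 3={back,v=1,log=-}
step 5 deliver 1→4: 4={back,v=1,log=-}
step 6 propose(1,'y'): —
step 7 deliver 1→0: 0={back,v=1,log=y}
step 8 deliver 0→1: —
step 9 deliver 1→4: 4={back,v=1,log=y}
step 10 deliver 4→1: 1={prim,v=1,log=y}
step 11 timeout(2): 2={prim,v=2,log=-}
step 12 deliver 2→0: 0={back,v=2,log=y}
step 13 deliver 0→2: —
step 14 deliver 2→3: 3={back,v=2,log=-}
step 15 deliver 3→2: —
step 16 timeout(0): 0={back,v=3,log=y}
step 17 propose(2,'p'): —
step 18 deliver 2→1: 1={back,v=2,log=y}
step 19 deliver 1→3: —
step 20 deliver 0→1: 1={back,v=3,log=y}
step 21 deliver 2→4: 4={back,v=2,log=y}
step 22 crash(0): 0={✗back,v=3,log=y}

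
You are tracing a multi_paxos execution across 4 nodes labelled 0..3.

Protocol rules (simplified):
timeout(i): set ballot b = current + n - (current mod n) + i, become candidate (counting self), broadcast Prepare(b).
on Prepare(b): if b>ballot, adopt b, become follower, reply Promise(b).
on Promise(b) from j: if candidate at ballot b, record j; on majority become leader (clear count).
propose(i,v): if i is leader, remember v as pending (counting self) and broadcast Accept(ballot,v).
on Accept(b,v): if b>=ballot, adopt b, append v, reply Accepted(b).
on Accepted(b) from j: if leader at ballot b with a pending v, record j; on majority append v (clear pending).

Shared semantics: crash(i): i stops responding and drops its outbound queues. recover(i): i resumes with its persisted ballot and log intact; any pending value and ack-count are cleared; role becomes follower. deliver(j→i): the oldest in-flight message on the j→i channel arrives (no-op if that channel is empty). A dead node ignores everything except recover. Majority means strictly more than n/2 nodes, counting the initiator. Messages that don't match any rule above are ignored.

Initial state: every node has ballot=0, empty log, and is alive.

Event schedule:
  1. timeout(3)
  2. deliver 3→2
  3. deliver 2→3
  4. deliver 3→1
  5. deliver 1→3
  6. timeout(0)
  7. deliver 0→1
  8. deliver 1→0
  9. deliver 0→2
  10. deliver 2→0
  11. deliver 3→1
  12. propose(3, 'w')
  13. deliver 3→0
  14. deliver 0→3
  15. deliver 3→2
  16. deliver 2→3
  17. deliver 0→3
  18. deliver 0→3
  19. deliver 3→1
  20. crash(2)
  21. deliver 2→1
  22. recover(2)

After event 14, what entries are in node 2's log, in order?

empty

1. timeout(3):  <3:cand b7 ->
2. deliver 3→2:  <2:foll b7 ->
3. deliver 2→3:  nop
4. deliver 3→1:  <1:foll b7 ->
5. deliver 1→3:  <3:lead b7 ->
6. timeout(0):  <0:cand b4 ->
7. deliver 0→1:  nop
8. deliver 1→0:  nop
9. deliver 0→2:  nop
10. deliver 2→0:  nop
11. deliver 3→1:  nop
12. propose(3,'w'):  nop
13. deliver 3→0:  <0:foll b7 ->
14. deliver 0→3:  nop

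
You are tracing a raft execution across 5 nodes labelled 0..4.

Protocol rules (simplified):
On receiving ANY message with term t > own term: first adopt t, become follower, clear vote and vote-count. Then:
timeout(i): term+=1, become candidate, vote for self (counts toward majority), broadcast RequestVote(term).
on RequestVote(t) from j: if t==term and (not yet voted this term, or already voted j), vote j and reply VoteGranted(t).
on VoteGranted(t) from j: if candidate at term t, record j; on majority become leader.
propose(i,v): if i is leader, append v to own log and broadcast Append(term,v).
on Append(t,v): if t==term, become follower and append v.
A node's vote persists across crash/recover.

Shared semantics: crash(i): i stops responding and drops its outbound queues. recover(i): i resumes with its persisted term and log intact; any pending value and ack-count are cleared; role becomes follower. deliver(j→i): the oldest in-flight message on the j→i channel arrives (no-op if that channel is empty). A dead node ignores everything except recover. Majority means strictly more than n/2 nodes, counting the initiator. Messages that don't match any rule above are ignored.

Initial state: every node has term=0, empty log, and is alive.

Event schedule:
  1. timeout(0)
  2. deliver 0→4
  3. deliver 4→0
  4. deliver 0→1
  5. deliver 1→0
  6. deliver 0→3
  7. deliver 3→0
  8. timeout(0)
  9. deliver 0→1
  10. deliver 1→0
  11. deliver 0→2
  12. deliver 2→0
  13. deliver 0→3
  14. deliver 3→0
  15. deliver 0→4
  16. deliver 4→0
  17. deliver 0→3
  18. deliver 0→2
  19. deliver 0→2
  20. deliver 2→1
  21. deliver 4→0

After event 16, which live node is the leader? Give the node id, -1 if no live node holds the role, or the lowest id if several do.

0

e1 timeout(0): 0[cand,t=1,-]
e2 deliver 0→4: 4[foll,t=1,-]
e3 deliver 4→0: ·
e4 deliver 0→1: 1[foll,t=1,-]
e5 deliver 1→0: 0[lead,t=1,-]
e6 deliver 0→3: 3[foll,t=1,-]
e7 deliver 3→0: ·
e8 timeout(0): 0[cand,t=2,-]
e9 deliver 0→1: 1[foll,t=2,-]
e10 deliver 1→0: ·
e11 deliver 0→2: 2[foll,t=1,-]
e12 deliver 2→0: ·
e13 deliver 0→3: 3[foll,t=2,-]
e14 deliver 3→0: 0[lead,t=2,-]
e15 deliver 0→4: 4[foll,t=2,-]
e16 deliver 4→0: ·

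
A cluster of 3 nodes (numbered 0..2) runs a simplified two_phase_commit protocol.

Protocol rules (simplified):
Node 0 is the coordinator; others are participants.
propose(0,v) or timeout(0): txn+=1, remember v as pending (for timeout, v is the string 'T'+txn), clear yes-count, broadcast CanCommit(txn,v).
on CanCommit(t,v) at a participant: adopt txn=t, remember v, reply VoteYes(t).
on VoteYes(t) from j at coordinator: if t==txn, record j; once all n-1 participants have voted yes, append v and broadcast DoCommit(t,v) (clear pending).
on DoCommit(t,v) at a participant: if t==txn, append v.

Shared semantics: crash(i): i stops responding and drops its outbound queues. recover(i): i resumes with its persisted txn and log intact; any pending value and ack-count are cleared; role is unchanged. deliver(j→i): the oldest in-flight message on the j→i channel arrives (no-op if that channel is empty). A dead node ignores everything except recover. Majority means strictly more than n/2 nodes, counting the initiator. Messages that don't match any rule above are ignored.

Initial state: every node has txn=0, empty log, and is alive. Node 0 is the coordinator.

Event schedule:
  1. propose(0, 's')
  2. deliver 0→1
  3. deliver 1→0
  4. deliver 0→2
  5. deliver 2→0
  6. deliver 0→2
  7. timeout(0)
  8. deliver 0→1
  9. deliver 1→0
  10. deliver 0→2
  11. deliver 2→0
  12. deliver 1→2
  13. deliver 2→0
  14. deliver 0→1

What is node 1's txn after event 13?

after 1 — propose(0,'s'): n0:coor/t1/[-]
after 2 — deliver 0→1: n1:part/t1/[-]
after 3 — deliver 1→0: ·
after 4 — deliver 0→2: n2:part/t1/[-]
after 5 — deliver 2→0: n0:coor/t1/[s]
after 6 — deliver 0→2: n2:part/t1/[s]
after 7 — timeout(0): n0:coor/t2/[s]
after 8 — deliver 0→1: n1:part/t1/[s]
after 9 — deliver 1→0: ·
after 10 — deliver 0→2: n2:part/t2/[s]
after 11 — deliver 2→0: ·
after 12 — deliver 1→2: ·
after 13 — deliver 2→0: ·

1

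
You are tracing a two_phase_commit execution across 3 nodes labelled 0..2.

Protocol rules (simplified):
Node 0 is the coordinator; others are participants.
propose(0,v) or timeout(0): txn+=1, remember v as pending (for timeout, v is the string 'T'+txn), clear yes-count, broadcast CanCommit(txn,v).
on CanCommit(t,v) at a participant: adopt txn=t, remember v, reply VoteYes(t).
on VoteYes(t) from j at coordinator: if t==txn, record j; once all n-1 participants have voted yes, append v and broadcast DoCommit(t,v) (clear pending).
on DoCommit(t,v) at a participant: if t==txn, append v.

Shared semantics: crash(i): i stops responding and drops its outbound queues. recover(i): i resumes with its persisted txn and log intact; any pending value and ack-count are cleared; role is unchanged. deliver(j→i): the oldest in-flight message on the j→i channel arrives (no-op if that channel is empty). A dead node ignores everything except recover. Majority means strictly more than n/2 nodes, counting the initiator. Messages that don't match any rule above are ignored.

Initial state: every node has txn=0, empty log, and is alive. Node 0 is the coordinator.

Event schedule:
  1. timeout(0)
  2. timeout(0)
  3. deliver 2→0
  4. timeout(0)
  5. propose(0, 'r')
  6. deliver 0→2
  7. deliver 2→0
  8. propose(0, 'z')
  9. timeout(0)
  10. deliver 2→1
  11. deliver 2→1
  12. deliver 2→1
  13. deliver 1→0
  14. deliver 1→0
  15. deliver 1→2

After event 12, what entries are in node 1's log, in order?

empty

1. timeout(0):  <0:coor t1 ->
2. timeout(0):  <0:coor t2 ->
3. deliver 2→0:  nop
4. timeout(0):  <0:coor t3 ->
5. propose(0,'r'):  <0:coor t4 ->
6. deliver 0→2:  <2:part t1 ->
7. deliver 2→0:  nop
8. propose(0,'z'):  <0:coor t5 ->
9. timeout(0):  <0:coor t6 ->
10. deliver 2→1:  nop
11. deliver 2→1:  nop
12. deliver 2→1:  nop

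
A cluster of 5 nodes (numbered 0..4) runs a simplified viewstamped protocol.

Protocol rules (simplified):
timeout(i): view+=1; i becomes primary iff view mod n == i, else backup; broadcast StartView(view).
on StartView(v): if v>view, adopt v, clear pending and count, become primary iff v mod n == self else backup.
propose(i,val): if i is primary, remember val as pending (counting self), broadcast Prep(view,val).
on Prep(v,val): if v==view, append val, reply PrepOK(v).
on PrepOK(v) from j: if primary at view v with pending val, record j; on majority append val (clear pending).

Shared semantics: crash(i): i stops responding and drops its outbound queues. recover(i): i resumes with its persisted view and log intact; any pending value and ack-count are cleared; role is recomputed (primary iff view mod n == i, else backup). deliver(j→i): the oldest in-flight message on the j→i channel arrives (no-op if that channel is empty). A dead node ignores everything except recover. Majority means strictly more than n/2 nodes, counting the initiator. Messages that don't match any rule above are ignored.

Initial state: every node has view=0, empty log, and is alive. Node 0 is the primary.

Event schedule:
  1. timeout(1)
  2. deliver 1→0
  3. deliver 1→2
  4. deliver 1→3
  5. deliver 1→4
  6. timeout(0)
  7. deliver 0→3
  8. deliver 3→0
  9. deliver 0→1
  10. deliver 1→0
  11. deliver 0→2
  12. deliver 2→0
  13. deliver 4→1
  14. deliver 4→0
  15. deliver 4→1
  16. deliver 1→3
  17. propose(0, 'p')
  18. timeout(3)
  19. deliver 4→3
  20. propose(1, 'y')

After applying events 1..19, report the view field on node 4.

[1] timeout(1) → N1(prim v1 [-])
[2] deliver 1→0 → N0(back v1 [-])
[3] deliver 1→2 → N2(back v1 [-])
[4] deliver 1→3 → N3(back v1 [-])
[5] deliver 1→4 → N4(back v1 [-])
[6] timeout(0) → N0(back v2 [-])
[7] deliver 0→3 → N3(back v2 [-])
[8] deliver 3→0 → ∅
[9] deliver 0→1 → N1(back v2 [-])
[10] deliver 1→0 → ∅
[11] deliver 0→2 → N2(prim v2 [-])
[12] deliver 2→0 → ∅
[13] deliver 4→1 → ∅
[14] deliver 4→0 → ∅
[15] deliver 4→1 → ∅
[16] deliver 1→3 → ∅
[17] propose(0,'p') → ∅
[18] timeout(3) → N3(prim v3 [-])
[19] deliver 4→3 → ∅

1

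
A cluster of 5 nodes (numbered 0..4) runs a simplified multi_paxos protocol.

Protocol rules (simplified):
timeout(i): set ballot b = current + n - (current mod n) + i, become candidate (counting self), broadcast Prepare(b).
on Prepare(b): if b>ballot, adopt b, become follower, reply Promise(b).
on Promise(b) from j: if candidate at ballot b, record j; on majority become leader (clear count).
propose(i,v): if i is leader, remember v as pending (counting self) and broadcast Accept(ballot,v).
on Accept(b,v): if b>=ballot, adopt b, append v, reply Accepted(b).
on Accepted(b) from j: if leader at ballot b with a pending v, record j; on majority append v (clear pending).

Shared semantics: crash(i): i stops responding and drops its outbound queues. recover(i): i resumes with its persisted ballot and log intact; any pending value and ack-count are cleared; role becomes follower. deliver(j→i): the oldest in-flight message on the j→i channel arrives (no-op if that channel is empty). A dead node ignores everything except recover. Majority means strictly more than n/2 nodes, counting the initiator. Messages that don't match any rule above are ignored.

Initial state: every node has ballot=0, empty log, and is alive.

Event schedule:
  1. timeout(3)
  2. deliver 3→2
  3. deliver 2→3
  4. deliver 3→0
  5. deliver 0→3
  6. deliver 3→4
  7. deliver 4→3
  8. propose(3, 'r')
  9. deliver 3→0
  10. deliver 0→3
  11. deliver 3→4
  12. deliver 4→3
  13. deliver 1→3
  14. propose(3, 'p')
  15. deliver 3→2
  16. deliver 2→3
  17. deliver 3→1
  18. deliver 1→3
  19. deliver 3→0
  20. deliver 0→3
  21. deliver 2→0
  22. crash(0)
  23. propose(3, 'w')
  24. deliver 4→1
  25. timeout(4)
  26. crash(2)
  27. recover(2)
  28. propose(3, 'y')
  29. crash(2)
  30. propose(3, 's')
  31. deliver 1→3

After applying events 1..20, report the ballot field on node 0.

8

1. timeout(3):  <3:cand b8 ->
2. deliver 3→2:  <2:foll b8 ->
3. deliver 2→3:  nop
4. deliver 3→0:  <0:foll b8 ->
5. deliver 0→3:  <3:lead b8 ->
6. deliver 3→4:  <4:foll b8 ->
7. deliver 4→3:  nop
8. propose(3,'r'):  nop
9. deliver 3→0:  <0:foll b8 r>
10. deliver 0→3:  nop
11. deliver 3→4:  <4:foll b8 r>
12. deliver 4→3:  <3:lead b8 r>
13. deliver 1→3:  nop
14. propose(3,'p'):  nop
15. deliver 3→2:  <2:foll b8 r>
16. deliver 2→3:  nop
17. deliver 3→1:  <1:foll b8 ->
18. deliver 1→3:  nop
19. deliver 3→0:  <0:foll b8 r,p>
20. deliver 0→3:  <3:lead b8 r,p>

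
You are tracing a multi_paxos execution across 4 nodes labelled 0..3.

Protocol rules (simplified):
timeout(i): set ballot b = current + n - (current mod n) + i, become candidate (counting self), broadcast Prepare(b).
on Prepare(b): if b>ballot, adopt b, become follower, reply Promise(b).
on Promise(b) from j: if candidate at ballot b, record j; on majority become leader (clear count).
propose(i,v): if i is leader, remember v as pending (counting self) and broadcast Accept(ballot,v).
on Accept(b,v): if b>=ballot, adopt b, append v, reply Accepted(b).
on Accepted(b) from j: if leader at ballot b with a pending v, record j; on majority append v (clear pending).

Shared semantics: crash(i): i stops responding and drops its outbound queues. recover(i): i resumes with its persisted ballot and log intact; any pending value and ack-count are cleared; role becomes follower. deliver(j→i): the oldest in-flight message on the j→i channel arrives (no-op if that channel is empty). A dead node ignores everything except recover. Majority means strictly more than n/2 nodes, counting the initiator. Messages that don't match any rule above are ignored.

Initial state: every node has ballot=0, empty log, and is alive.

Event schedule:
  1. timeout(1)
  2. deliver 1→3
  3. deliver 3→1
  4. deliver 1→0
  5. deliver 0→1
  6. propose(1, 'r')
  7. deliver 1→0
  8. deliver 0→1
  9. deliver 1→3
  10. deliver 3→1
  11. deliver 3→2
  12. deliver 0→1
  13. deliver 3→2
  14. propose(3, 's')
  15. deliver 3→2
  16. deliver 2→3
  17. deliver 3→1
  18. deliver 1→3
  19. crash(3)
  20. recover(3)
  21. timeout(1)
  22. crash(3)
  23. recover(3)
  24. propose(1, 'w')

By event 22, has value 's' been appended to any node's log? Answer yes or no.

no

after 1 — timeout(1): n1:cand/b5/[-]
after 2 — deliver 1→3: n3:foll/b5/[-]
after 3 — deliver 3→1: ·
after 4 — deliver 1→0: n0:foll/b5/[-]
after 5 — deliver 0→1: n1:lead/b5/[-]
after 6 — propose(1,'r'): ·
after 7 — deliver 1→0: n0:foll/b5/[r]
after 8 — deliver 0→1: ·
after 9 — deliver 1→3: n3:foll/b5/[r]
after 10 — deliver 3→1: n1:lead/b5/[r]
after 11 — deliver 3→2: ·
after 12 — deliver 0→1: ·
after 13 — deliver 3→2: ·
after 14 — propose(3,'s'): ·
after 15 — deliver 3→2: ·
after 16 — deliver 2→3: ·
after 17 — deliver 3→1: ·
after 18 — deliver 1→3: ·
after 19 — crash(3): n3:✗foll/b5/[r]
after 20 — recover(3): n3:foll/b5/[r]
after 21 — timeout(1): n1:cand/b9/[r]
after 22 — crash(3): n3:✗foll/b5/[r]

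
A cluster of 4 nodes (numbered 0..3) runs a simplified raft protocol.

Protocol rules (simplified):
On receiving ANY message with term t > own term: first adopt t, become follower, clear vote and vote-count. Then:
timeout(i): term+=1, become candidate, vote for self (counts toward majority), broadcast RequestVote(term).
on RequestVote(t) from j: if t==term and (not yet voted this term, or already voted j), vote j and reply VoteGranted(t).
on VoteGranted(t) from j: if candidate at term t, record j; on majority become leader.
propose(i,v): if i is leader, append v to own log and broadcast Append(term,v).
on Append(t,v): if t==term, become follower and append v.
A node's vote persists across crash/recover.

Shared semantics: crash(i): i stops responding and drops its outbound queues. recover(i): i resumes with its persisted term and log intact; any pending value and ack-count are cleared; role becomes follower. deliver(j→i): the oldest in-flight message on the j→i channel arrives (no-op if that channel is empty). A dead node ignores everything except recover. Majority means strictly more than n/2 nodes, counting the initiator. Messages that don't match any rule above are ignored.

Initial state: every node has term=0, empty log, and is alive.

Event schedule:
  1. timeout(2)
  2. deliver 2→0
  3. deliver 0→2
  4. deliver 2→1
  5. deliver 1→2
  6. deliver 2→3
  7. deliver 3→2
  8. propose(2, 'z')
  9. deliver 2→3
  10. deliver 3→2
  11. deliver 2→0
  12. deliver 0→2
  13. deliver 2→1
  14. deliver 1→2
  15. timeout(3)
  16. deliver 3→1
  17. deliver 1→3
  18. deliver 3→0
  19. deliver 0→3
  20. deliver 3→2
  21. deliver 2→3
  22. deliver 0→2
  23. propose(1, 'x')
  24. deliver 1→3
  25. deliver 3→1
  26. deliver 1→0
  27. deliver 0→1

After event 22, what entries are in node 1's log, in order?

after 1 — timeout(2): n2:cand/t1/[-]
after 2 — deliver 2→0: n0:foll/t1/[-]
after 3 — deliver 0→2: ·
after 4 — deliver 2→1: n1:foll/t1/[-]
after 5 — deliver 1→2: n2:lead/t1/[-]
after 6 — deliver 2→3: n3:foll/t1/[-]
after 7 — deliver 3→2: ·
after 8 — propose(2,'z'): n2:lead/t1/[z]
after 9 — deliver 2→3: n3:foll/t1/[z]
after 10 — deliver 3→2: ·
after 11 — deliver 2→0: n0:foll/t1/[z]
after 12 — deliver 0→2: ·
after 13 — deliver 2→1: n1:foll/t1/[z]
after 14 — deliver 1→2: ·
after 15 — timeout(3): n3:cand/t2/[z]
after 16 — deliver 3→1: n1:foll/t2/[z]
after 17 — deliver 1→3: ·
after 18 — deliver 3→0: n0:foll/t2/[z]
after 19 — deliver 0→3: n3:lead/t2/[z]
after 20 — deliver 3→2: n2:foll/t2/[z]
after 21 — deliver 2→3: ·
after 22 — deliver 0→2: ·

z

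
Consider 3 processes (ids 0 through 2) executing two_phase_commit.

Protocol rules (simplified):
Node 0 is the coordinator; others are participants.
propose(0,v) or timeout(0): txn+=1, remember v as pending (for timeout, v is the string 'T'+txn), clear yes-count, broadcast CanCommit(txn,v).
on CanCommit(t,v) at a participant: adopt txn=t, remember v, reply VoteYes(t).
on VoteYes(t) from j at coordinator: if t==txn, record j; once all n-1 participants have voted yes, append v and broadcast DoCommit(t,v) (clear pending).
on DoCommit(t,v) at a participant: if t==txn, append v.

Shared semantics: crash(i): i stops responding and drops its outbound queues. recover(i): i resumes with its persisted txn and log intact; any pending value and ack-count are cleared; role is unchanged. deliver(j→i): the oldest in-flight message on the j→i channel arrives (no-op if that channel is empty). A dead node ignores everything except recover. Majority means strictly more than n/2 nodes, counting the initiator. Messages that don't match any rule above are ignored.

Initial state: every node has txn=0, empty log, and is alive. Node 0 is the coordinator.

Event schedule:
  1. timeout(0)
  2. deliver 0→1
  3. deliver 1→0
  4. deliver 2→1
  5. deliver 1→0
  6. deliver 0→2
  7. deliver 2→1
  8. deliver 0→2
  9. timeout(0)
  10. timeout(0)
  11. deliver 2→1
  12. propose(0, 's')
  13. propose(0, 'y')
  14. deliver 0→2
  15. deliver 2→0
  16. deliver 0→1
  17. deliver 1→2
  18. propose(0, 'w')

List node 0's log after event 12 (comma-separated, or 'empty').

empty

step 1 timeout(0): 0={coor,t=1,log=-}
step 2 deliver 0→1: 1={part,t=1,log=-}
step 3 deliver 1→0: —
step 4 deliver 2→1: —
step 5 deliver 1→0: —
step 6 deliver 0→2: 2={part,t=1,log=-}
step 7 deliver 2→1: —
step 8 deliver 0→2: —
step 9 timeout(0): 0={coor,t=2,log=-}
step 10 timeout(0): 0={coor,t=3,log=-}
step 11 deliver 2→1: —
step 12 propose(0,'s'): 0={coor,t=4,log=-}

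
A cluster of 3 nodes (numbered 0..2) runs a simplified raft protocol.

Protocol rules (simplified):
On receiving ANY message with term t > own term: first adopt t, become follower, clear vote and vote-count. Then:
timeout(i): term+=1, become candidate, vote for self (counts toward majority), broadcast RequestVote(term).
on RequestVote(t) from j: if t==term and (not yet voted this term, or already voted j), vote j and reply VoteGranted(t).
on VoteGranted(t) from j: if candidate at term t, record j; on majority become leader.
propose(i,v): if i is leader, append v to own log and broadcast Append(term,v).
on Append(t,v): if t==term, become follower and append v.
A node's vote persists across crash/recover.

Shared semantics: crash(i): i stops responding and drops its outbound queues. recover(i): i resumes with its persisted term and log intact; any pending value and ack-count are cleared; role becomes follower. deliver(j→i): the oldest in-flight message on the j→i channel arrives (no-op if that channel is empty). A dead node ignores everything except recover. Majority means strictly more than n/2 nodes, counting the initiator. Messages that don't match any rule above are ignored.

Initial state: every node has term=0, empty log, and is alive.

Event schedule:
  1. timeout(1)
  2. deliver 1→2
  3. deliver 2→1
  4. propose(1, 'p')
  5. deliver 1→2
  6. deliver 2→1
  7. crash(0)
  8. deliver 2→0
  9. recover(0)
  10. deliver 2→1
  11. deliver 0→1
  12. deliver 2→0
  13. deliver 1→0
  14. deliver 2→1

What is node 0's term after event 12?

0

e1 timeout(1): 1[cand,t=1,-]
e2 deliver 1→2: 2[foll,t=1,-]
e3 deliver 2→1: 1[lead,t=1,-]
e4 propose(1,'p'): 1[lead,t=1,p]
e5 deliver 1→2: 2[foll,t=1,p]
e6 deliver 2→1: ·
e7 crash(0): 0[✗foll,t=0,-]
e8 deliver 2→0: ·
e9 recover(0): 0[foll,t=0,-]
e10 deliver 2→1: ·
e11 deliver 0→1: ·
e12 deliver 2→0: ·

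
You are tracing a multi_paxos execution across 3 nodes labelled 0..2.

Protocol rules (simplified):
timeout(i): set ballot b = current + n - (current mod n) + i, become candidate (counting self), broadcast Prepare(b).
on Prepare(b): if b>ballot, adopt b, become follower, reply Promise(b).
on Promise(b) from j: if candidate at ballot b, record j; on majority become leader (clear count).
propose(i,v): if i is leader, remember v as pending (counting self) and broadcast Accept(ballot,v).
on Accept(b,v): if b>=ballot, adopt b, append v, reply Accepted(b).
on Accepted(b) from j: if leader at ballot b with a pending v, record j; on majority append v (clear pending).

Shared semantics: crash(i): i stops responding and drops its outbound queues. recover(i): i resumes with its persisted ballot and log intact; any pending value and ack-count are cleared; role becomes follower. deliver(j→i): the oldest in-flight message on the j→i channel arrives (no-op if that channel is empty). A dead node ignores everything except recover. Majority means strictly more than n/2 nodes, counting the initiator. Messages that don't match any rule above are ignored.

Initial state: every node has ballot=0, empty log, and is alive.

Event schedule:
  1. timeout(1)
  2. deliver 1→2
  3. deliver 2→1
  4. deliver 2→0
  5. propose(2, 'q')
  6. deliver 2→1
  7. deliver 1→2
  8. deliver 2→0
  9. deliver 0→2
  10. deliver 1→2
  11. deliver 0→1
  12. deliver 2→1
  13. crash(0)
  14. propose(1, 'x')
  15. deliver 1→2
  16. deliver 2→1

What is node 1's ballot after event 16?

e1 timeout(1): 1[cand,b=4,-]
e2 deliver 1→2: 2[foll,b=4,-]
e3 deliver 2→1: 1[lead,b=4,-]
e4 deliver 2→0: ·
e5 propose(2,'q'): ·
e6 deliver 2→1: ·
e7 deliver 1→2: ·
e8 deliver 2→0: ·
e9 deliver 0→2: ·
e10 deliver 1→2: ·
e11 deliver 0→1: ·
e12 deliver 2→1: ·
e13 crash(0): 0[✗foll,b=0,-]
e14 propose(1,'x'): ·
e15 deliver 1→2: 2[foll,b=4,x]
e16 deliver 2→1: 1[lead,b=4,x]

4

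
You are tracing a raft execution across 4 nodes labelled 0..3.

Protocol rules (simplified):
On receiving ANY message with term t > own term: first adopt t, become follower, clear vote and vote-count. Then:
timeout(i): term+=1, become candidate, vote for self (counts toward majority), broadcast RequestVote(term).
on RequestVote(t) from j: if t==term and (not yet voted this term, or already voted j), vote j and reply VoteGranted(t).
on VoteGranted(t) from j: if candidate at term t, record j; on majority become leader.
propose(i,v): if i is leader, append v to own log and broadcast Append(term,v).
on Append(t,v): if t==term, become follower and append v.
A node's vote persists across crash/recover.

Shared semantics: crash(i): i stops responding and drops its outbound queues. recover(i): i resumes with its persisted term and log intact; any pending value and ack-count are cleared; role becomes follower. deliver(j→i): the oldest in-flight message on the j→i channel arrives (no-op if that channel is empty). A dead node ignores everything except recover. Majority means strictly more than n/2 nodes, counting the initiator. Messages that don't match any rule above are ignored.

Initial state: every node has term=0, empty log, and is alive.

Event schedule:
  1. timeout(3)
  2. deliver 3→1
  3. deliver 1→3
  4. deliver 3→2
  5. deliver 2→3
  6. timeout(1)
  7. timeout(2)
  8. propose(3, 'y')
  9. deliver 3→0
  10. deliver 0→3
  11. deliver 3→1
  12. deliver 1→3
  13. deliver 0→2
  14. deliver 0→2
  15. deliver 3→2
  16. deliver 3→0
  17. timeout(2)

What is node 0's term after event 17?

1

after 1 — timeout(3): n3:cand/t1/[-]
after 2 — deliver 3→1: n1:foll/t1/[-]
after 3 — deliver 1→3: ·
after 4 — deliver 3→2: n2:foll/t1/[-]
after 5 — deliver 2→3: n3:lead/t1/[-]
after 6 — timeout(1): n1:cand/t2/[-]
after 7 — timeout(2): n2:cand/t2/[-]
after 8 — propose(3,'y'): n3:lead/t1/[y]
after 9 — deliver 3→0: n0:foll/t1/[-]
after 10 — deliver 0→3: ·
after 11 — deliver 3→1: ·
after 12 — deliver 1→3: n3:foll/t2/[y]
after 13 — deliver 0→2: ·
after 14 — deliver 0→2: ·
after 15 — deliver 3→2: ·
after 16 — deliver 3→0: n0:foll/t1/[y]
after 17 — timeout(2): n2:cand/t3/[-]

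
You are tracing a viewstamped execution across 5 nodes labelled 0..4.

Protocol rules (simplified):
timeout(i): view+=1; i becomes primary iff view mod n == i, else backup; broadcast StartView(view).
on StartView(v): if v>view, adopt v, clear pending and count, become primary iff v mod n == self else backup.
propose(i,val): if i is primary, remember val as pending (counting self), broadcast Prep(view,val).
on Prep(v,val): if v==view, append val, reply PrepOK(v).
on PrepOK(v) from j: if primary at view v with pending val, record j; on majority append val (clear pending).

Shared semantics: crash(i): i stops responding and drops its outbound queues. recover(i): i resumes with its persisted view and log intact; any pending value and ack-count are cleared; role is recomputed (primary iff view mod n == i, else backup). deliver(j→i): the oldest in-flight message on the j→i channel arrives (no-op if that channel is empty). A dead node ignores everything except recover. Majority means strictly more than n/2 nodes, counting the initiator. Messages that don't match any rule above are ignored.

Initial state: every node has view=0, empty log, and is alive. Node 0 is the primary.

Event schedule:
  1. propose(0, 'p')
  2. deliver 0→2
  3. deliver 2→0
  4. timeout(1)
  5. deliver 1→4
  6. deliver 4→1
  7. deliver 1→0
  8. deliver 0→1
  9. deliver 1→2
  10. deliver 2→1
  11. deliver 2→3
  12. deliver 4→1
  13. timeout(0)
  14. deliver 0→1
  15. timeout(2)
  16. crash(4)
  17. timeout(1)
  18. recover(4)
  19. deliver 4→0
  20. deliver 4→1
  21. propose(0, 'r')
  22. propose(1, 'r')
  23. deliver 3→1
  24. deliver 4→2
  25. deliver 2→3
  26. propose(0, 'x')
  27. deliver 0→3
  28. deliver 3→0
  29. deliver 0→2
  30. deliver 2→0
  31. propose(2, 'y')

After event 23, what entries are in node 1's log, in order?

e1 propose(0,'p'): ·
e2 deliver 0→2: 2[back,v=0,p]
e3 deliver 2→0: ·
e4 timeout(1): 1[prim,v=1,-]
e5 deliver 1→4: 4[back,v=1,-]
e6 deliver 4→1: ·
e7 deliver 1→0: 0[back,v=1,-]
e8 deliver 0→1: ·
e9 deliver 1→2: 2[back,v=1,p]
e10 deliver 2→1: ·
e11 deliver 2→3: ·
e12 deliver 4→1: ·
e13 timeout(0): 0[back,v=2,-]
e14 deliver 0→1: 1[back,v=2,-]
e15 timeout(2): 2[prim,v=2,p]
e16 crash(4): 4[✗back,v=1,-]
e17 timeout(1): 1[back,v=3,-]
e18 recover(4): 4[back,v=1,-]
e19 deliver 4→0: ·
e20 deliver 4→1: ·
e21 propose(0,'r'): ·
e22 propose(1,'r'): ·
e23 deliver 3→1: ·

empty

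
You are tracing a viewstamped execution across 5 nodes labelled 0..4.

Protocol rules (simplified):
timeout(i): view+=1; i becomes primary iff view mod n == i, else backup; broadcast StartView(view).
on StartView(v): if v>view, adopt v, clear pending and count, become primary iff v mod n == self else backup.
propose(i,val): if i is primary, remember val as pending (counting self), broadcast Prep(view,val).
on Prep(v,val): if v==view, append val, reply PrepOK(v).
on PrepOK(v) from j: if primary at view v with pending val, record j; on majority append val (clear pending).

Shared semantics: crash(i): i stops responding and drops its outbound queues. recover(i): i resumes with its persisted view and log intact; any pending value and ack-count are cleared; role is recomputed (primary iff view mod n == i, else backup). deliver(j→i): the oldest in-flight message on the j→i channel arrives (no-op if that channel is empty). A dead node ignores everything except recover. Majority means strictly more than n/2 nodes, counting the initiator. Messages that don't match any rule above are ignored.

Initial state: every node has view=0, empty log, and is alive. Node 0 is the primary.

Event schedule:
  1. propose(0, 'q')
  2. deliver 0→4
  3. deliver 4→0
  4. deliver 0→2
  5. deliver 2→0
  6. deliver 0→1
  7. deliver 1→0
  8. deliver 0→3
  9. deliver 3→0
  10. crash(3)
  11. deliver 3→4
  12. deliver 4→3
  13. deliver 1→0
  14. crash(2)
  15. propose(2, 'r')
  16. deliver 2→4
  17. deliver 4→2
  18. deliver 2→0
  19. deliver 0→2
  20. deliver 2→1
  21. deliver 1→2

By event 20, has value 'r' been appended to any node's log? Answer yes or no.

step 1 propose(0,'q'): —
step 2 deliver 0→4: 4={back,v=0,log=q}
step 3 deliver 4→0: —
step 4 deliver 0→2: 2={back,v=0,log=q}
step 5 deliver 2→0: 0={prim,v=0,log=q}
step 6 deliver 0→1: 1={back,v=0,log=q}
step 7 deliver 1→0: —
step 8 deliver 0→3: 3={back,v=0,log=q}
step 9 deliver 3→0: —
step 10 crash(3): 3={✗back,v=0,log=q}
step 11 deliver 3→4: —
step 12 deliver 4→3: —
step 13 deliver 1→0: —
step 14 crash(2): 2={✗back,v=0,log=q}
step 15 propose(2,'r'): —
step 16 deliver 2→4: —
step 17 deliver 4→2: —
step 18 deliver 2→0: —
step 19 deliver 0→2: —
step 20 deliver 2→1: —

no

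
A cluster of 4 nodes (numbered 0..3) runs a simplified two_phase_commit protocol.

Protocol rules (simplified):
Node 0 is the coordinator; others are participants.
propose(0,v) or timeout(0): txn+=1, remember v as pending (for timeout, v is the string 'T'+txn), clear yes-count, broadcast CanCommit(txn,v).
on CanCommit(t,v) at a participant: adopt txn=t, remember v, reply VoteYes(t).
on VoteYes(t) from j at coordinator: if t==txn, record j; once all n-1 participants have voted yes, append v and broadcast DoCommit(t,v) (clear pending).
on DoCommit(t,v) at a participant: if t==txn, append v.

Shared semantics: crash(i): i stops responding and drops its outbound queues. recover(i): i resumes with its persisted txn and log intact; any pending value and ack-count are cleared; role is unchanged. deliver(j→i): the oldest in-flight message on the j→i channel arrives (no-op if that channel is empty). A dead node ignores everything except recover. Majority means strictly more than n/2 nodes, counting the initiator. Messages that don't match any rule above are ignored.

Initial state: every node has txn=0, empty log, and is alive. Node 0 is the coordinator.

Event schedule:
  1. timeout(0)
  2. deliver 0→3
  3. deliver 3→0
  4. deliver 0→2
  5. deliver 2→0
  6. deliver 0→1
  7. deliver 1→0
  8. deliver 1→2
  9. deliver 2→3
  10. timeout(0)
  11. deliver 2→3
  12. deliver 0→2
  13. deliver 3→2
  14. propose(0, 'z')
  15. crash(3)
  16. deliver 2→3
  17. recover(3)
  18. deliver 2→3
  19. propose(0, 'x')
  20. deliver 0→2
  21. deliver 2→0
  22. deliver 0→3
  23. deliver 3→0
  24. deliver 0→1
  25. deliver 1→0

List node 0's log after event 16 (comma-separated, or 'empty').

T1

1. timeout(0):  <0:coor t1 ->
2. deliver 0→3:  <3:part t1 ->
3. deliver 3→0:  nop
4. deliver 0→2:  <2:part t1 ->
5. deliver 2→0:  nop
6. deliver 0→1:  <1:part t1 ->
7. deliver 1→0:  <0:coor t1 T1>
8. deliver 1→2:  nop
9. deliver 2→3:  nop
10. timeout(0):  <0:coor t2 T1>
11. deliver 2→3:  nop
12. deliver 0→2:  <2:part t1 T1>
13. deliver 3→2:  nop
14. propose(0,'z'):  <0:coor t3 T1>
15. crash(3):  <3:✗part t1 ->
16. deliver 2→3:  nop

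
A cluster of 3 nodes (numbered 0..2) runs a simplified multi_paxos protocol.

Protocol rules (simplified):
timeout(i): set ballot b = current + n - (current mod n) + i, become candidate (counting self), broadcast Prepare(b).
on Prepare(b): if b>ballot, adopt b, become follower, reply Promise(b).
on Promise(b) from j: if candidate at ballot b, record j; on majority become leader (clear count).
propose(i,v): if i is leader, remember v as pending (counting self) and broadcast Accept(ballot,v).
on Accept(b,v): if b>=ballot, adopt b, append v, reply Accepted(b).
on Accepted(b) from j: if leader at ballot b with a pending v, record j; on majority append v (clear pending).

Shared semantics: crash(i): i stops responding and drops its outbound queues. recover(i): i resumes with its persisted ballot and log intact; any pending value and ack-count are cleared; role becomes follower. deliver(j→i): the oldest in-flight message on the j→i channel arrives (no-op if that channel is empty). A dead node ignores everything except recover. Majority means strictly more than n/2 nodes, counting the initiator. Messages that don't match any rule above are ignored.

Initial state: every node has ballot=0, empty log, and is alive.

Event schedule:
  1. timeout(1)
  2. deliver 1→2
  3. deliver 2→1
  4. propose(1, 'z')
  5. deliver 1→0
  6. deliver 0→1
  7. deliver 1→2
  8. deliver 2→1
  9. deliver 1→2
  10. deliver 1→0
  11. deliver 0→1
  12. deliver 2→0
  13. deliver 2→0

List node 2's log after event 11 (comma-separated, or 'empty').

z

[1] timeout(1) → N1(cand b4 [-])
[2] deliver 1→2 → N2(foll b4 [-])
[3] deliver 2→1 → N1(lead b4 [-])
[4] propose(1,'z') → ∅
[5] deliver 1→0 → N0(foll b4 [-])
[6] deliver 0→1 → ∅
[7] deliver 1→2 → N2(foll b4 [z])
[8] deliver 2→1 → N1(lead b4 [z])
[9] deliver 1→2 → ∅
[10] deliver 1→0 → N0(foll b4 [z])
[11] deliver 0→1 → ∅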